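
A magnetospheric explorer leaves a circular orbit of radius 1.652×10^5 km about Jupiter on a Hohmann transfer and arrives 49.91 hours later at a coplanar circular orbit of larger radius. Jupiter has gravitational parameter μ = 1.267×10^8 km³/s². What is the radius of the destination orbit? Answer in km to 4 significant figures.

Transfer time t = 49.91 hours = 1.79676×10^5 s, and t = π√(a_t³/μ).
So a_t = (μ t²/π²)^(1/3) = (1.267×10^8 × (1.79676×10^5)² / π²)^(1/3) = 7.4557×10^5 km.
Since a_t = (r₁ + r₂)/2, r₂ = 2a_t − r₁ = 2×7.4557×10^5 − 1.652×10^5 = 1.32594×10^6 km.

r₂ = 1.326×10^6 km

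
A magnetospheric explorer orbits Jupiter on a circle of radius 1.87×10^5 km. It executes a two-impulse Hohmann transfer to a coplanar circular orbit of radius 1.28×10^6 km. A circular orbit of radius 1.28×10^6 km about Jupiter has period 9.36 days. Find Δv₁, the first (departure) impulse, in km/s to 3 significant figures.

Δv₁ = 8.35 km/s

From Kepler's third law T² = 4π²r³/μ at r = 1.28×10^6 km, T = 9.36 days = 9.36 × 86400 s = 8.08704×10^5 s: μ = 4π²r³/T² = 1.26593×10^8 km³/s².
Transfer-ellipse semi-major axis a_t = (r₁ + r₂)/2 = (1.870×10^5 + 1.280×10^6)/2 = 7.335×10^5 km.
Circular speed at r = 1.870×10^5 km: v_c = √(μ/r) = 26.019 km/s.
Vis-viva on the transfer ellipse at r = 1.870×10^5 km gives v_t = √[μ(2/r − 1/a_t)] = 34.371 km/s.
Δv₁ = |v_t − v_c| = |34.371 − 26.019| = 8.352 km/s.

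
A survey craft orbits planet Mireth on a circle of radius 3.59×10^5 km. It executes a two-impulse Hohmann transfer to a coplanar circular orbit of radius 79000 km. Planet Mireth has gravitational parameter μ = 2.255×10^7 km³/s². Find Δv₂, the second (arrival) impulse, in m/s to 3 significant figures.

Δv₂ = 4740 m/s

Transfer-ellipse semi-major axis a_t = (r₁ + r₂)/2 = (3.590×10^5 + 79000)/2 = 2.190×10^5 km.
Circular speed at r = 79000 km: v_c = √(μ/r) = 16.895 km/s.
Vis-viva on the transfer ellipse at r = 79000 km gives v_t = √[μ(2/r − 1/a_t)] = 21.631 km/s.
Δv₂ = |v_t − v_c| = |21.631 − 16.895| = 4.736 km/s.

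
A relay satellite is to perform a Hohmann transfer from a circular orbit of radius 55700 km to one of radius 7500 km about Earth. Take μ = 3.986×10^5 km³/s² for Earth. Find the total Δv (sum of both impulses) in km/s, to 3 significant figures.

Δv = 3.76 km/s

The Hohmann ellipse has a_t = (r₁ + r₂)/2 = 31600 km.
At r₁ the circular-orbit speed is v₁ = √(μ/r₁) = 2.675106 km/s.
On the transfer ellipse at r₁, v² = μ(2/r − 1/a) gives v_a = √[μ(2/r₁ − 1/a_t)] = 1.303251 km/s.
First burn Δv₁ = |v_a − v₁| = 1.371855 km/s.
At r₂, v₂ = √(μ/r₂) = 7.290176 km/s.
Transfer-orbit speed at r₂: v_p = √[μ(2/r₂ − 1/a_t)] = 9.678812 km/s.
Second burn Δv₂ = |v₂ − v_p| = 2.388636 km/s.
Δv = Δv₁ + Δv₂ = 1.371855 + 2.388636 = 3.760 km/s.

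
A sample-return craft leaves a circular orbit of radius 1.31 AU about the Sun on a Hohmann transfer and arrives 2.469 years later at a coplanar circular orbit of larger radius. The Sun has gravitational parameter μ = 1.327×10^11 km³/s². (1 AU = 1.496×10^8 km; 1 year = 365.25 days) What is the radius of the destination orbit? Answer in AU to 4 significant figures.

r₂ = 4.489 AU

In km: r₁ = 1.31 × 1.496×10^8 = 1.95976×10^8 km.
Transfer time t = 2.469 years × 365.25 × 86400 s = 7.79157144×10^7 s, and t = π√(a_t³/μ).
So a_t = (μ t²/π²)^(1/3) = (1.327×10^11 × (7.79157144×10^7)² / π²)^(1/3) = 4.3378×10^8 km.
Since a_t = (r₁ + r₂)/2, r₂ = 2a_t − r₁ = 2×4.3378×10^8 − 1.95976×10^8 = 6.71584×10^8 km.
In AU: r₂ = 6.71584×10^8 / 1.496×10^8 = 4.489 AU.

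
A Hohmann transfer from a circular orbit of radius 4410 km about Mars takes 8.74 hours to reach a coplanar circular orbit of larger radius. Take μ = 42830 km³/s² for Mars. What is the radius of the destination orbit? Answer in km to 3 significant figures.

r₂ = 28100 km

Transfer time t = 8.74 hours = 31464 s, and t = π√(a_t³/μ).
So a_t = (μ t²/π²)^(1/3) = (42830 × (31464)² / π²)^(1/3) = 16256 km.
Since a_t = (r₁ + r₂)/2, r₂ = 2a_t − r₁ = 2×16256 − 4410 = 28102 km.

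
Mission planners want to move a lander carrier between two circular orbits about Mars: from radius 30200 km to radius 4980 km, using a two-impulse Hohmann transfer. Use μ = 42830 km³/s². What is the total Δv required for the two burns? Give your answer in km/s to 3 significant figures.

Transfer-ellipse semi-major axis a_t = (r₁ + r₂)/2 = (30200 + 4980)/2 = 17590 km.
At r₁ the circular-orbit speed is v₁ = √(μ/r₁) = 1.19089 km/s.
Transfer-orbit speed at r₁ (vis-viva): v_a = √[μ(2/r₁ − 1/a_t)] = 0.633654 km/s.
First burn Δv₁ = |v_a − v₁| = 0.5572 km/s.
Circular speed at r₂: v₂ = √(μ/r₂) = 2.933 km/s.
Transfer-orbit speed at r₂: v_p = √[μ(2/r₂ − 1/a_t)] = 3.843 km/s.
Second burn Δv₂ = |v₂ − v_p| = 0.9100 km/s.
Total Δv = Δv₁ + Δv₂ = 1.467 km/s.

Δv = 1.47 km/s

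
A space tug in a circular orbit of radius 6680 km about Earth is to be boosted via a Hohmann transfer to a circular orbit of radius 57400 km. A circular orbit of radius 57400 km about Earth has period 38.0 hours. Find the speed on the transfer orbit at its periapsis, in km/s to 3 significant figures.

From Kepler's third law T² = 4π²r³/μ at r = 57400 km, T = 38.0 hours = 38.0 × 3600 s = 1.368×10^5 s: μ = 4π²r³/T² = 3.98954×10^5 km³/s².
The Hohmann ellipse has a_t = (r₁ + r₂)/2 = 32040 km.
At periapsis, r = 6680 km.
Vis-viva: v = √[μ(2/r − 1/a_t)] = √[3.98954×10^5 × (2/6680 − 1/32040)] = 10.34 km/s.

v = 10.3 km/s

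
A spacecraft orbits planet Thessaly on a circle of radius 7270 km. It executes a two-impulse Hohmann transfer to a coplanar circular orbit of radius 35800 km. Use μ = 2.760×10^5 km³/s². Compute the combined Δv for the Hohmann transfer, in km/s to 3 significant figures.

The Hohmann ellipse has a_t = (r₁ + r₂)/2 = 21535 km.
At r₁ the circular-orbit speed is v₁ = √(μ/r₁) = 6.1615 km/s.
Transfer-orbit speed at r₁ (vis-viva): v_p = √[μ(2/r₁ − 1/a_t)] = 7.9443 km/s.
First burn Δv₁ = |v_p − v₁| = 1.783 km/s.
Circular speed at r₂: v₂ = √(μ/r₂) = 2.7766 km/s.
Transfer-orbit speed at r₂: v_a = √[μ(2/r₂ − 1/a_t)] = 1.6133 km/s.
Second burn Δv₂ = |v₂ − v_a| = 1.163 km/s.
Total Δv = Δv₁ + Δv₂ = 2.946 km/s.

Δv = 2.95 km/s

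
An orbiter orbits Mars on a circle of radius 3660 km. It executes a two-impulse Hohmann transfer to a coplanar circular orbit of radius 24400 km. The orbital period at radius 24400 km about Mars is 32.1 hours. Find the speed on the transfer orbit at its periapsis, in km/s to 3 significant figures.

v = 4.52 km/s

From Kepler's third law T² = 4π²r³/μ at r = 24400 km, T = 32.1 hours = 32.1 × 3600 s = 1.1556×10^5 s: μ = 4π²r³/T² = 42945.2 km³/s².
The Hohmann ellipse has a_t = (r₁ + r₂)/2 = 14030 km.
The periapsis of the transfer ellipse is at r = 3660 km.
Applying v² = μ(2/r − 1/a_t): v = 4.517 km/s.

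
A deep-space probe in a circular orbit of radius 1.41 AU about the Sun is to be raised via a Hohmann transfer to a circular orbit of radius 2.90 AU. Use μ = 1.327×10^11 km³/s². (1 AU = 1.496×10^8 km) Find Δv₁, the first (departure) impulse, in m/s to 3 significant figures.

In km: r₁ = 1.41 × 1.496×10^8 = 2.10936×10^8 km; r₂ = 2.90 × 1.496×10^8 = 4.3384×10^8 km.
Transfer-ellipse semi-major axis a_t = (r₁ + r₂)/2 = (2.10936×10^8 + 4.3384×10^8)/2 = 3.22388×10^8 km.
Circular speed at r = 2.10936×10^8 km: v_c = √(μ/r) = 25.082 km/s.
Transfer-orbit speed at the same r (vis-viva, a = a_t): v_t = √[μ(2/r − 1/a_t)] = 29.096 km/s.
Δv₁ = |v_t − v_c| = |29.096 − 25.082| = 4.014 km/s.

Δv₁ = 4010 m/s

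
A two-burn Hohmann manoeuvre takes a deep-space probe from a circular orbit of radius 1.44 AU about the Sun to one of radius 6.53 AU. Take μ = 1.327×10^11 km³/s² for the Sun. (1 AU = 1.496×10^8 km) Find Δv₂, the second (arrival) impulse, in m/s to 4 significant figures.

In km: r₁ = 1.44 × 1.496×10^8 = 2.15424×10^8 km; r₂ = 6.53 × 1.496×10^8 = 9.76888×10^8 km.
Transfer-ellipse semi-major axis a_t = (r₁ + r₂)/2 = (2.15424×10^8 + 9.76888×10^8)/2 = 5.96156×10^8 km.
On the circular orbit at r = 9.76888×10^8 km, v_c = √(μ/r) = 11.655 km/s.
Vis-viva on the transfer ellipse at r = 9.76888×10^8 km gives v_t = √[μ(2/r − 1/a_t)] = 7.0062 km/s.
Δv₂ = |v_t − v_c| = |7.0062 − 11.655| = 4.649 km/s.

Δv₂ = 4649 m/s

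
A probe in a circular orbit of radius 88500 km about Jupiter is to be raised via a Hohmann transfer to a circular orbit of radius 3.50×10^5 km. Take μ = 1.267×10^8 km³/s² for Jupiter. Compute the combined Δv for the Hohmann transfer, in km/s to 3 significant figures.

Δv = 16.9 km/s

Transfer-ellipse semi-major axis a_t = (r₁ + r₂)/2 = (88500 + 3.500×10^5)/2 = 2.1925×10^5 km.
At r₁ the circular-orbit speed is v₁ = √(μ/r₁) = 37.837 km/s.
Transfer-orbit speed at r₁ (vis-viva): v_p = √[μ(2/r₁ − 1/a_t)] = 47.806 km/s.
First burn Δv₁ = |v_p − v₁| = 9.969 km/s.
Circular speed at r₂: v₂ = √(μ/r₂) = 19.026 km/s.
Transfer-orbit speed at r₂: v_a = √[μ(2/r₂ − 1/a_t)] = 12.088 km/s.
Second burn Δv₂ = |v₂ − v_a| = 6.938 km/s.
Total Δv = Δv₁ + Δv₂ = 16.91 km/s.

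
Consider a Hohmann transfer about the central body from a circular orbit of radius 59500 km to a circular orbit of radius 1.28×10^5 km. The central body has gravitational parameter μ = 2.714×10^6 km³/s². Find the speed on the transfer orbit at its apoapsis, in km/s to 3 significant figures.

v = 3.67 km/s

The Hohmann ellipse has a_t = (r₁ + r₂)/2 = 93750 km.
The apoapsis of the transfer ellipse is at r = 1.280×10^5 km.
Vis-viva: v = √[μ(2/r − 1/a_t)] = √[2.714×10^6 × (2/1.280×10^5 − 1/93750)] = 3.668 km/s.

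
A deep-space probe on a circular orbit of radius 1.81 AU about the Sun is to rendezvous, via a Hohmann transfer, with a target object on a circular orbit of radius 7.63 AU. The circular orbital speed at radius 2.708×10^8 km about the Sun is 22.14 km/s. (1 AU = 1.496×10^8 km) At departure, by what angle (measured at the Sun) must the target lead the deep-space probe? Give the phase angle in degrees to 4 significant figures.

From the circular-orbit relation v² = μ/r at r = 2.708×10^8 km: μ = v²r = (22.14)² × 2.708×10^8 = 1.32741×10^11 km³/s².
In km: r₁ = 1.81 × 1.496×10^8 = 2.70776×10^8 km; r₂ = 7.63 × 1.496×10^8 = 1.141448×10^9 km.
The Hohmann ellipse has a_t = (r₁ + r₂)/2 = 7.06112×10^8 km.
Transfer time t = π√(a_t³/μ) = 1.6179×10^8 s.
Target angular speed ω₂ = √(μ/r₂³) = 9.4475×10^-9 rad/s.
Angle swept by the target during transfer: ω₂·t = 1.5285 rad = 87.58°.
The deep-space probe traverses 180° on the transfer ellipse, so the target must lead by 180° − 87.58° = 92.42°.

φ = 92.42°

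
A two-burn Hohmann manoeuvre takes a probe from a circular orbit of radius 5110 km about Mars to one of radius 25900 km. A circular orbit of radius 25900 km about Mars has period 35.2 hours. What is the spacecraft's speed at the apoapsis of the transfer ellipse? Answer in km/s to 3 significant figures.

v = 0.737 km/s

From Kepler's third law T² = 4π²r³/μ at r = 25900 km, T = 35.2 hours = 35.2 × 3600 s = 1.2672×10^5 s: μ = 4π²r³/T² = 42713.8 km³/s².
Semi-major axis of the transfer orbit: a_t = (5110 + 25900)/2 = 15505 km.
The apoapsis of the transfer ellipse is at r = 25900 km.
Vis-viva: v = √[μ(2/r − 1/a_t)] = √[42713.8 × (2/25900 − 1/15505)] = 0.7372 km/s.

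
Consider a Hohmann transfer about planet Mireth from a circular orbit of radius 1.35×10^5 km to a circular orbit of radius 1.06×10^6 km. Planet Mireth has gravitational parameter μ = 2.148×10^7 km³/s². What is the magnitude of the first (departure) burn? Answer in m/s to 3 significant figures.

Δv₁ = 4190 m/s

Transfer-ellipse semi-major axis a_t = (r₁ + r₂)/2 = (1.350×10^5 + 1.060×10^6)/2 = 5.975×10^5 km.
On the circular orbit at r = 1.350×10^5 km, v_c = √(μ/r) = 12.614 km/s.
Vis-viva on the transfer ellipse at r = 1.350×10^5 km gives v_t = √[μ(2/r − 1/a_t)] = 16.801 km/s.
Δv₁ = |v_t − v_c| = |16.801 − 12.614| = 4.187 km/s.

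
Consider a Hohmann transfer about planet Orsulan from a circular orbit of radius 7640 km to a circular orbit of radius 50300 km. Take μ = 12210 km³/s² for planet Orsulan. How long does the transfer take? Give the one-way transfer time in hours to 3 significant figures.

t = 38.9 hours

Semi-major axis of the transfer orbit: a_t = (7640 + 50300)/2 = 28970 km.
Half the transfer-orbit period gives t = π√(a_t³/μ) = 1.402×10^5 s.
Converting: 1.402×10^5 s ÷ 3600 s/hour = 38.9 hours.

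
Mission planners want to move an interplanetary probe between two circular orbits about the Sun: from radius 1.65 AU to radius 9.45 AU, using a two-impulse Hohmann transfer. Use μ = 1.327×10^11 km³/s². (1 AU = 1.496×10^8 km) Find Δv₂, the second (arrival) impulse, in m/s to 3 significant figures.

Δv₂ = 4410 m/s

In km: r₁ = 1.65 × 1.496×10^8 = 2.4684×10^8 km; r₂ = 9.45 × 1.496×10^8 = 1.41372×10^9 km.
Transfer-ellipse semi-major axis a_t = (r₁ + r₂)/2 = (2.4684×10^8 + 1.41372×10^9)/2 = 8.3028×10^8 km.
On the circular orbit at r = 1.41372×10^9 km, v_c = √(μ/r) = 9.6884 km/s.
Vis-viva on the transfer ellipse at r = 1.41372×10^9 km gives v_t = √[μ(2/r − 1/a_t)] = 5.2826 km/s.
Δv₂ = |v_t − v_c| = |5.2826 − 9.6884| = 4.406 km/s.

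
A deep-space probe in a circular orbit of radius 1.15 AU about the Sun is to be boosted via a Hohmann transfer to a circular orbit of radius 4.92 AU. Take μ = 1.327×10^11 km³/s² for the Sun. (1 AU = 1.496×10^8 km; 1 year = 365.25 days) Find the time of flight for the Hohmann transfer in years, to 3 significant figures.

t = 2.64 years

In km: r₁ = 1.15 × 1.496×10^8 = 1.7204×10^8 km; r₂ = 4.92 × 1.496×10^8 = 7.36032×10^8 km.
Transfer-ellipse semi-major axis a_t = (r₁ + r₂)/2 = (1.7204×10^8 + 7.36032×10^8)/2 = 4.54036×10^8 km.
Half the transfer-orbit period gives t = π√(a_t³/μ) = 8.344×10^7 s.
Converting: 8.344×10^7 s ÷ 3.15576×10^7 s/year (365.25 × 86400) = 2.64 years.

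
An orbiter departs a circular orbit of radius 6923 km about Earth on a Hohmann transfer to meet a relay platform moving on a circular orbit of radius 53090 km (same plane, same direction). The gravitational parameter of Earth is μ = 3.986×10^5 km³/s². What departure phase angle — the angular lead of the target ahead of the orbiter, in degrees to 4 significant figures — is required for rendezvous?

The Hohmann ellipse has a_t = (r₁ + r₂)/2 = 30006.5 km.
Transfer time t = π√(a_t³/μ) = 25860 s.
Target angular speed ω₂ = √(μ/r₂³) = 5.161×10^-5 rad/s.
Angle swept by the target during transfer: ω₂·t = 1.335 rad = 76.49°.
The orbiter traverses 180° on the transfer ellipse, so the target must lead by 180° − 76.49° = 103.5°.

φ = 103.5°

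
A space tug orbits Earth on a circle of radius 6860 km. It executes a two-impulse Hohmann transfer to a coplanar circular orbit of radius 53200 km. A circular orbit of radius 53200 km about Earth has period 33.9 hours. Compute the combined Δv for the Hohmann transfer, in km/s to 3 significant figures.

Δv = 3.95 km/s

From Kepler's third law T² = 4π²r³/μ at r = 53200 km, T = 33.9 hours = 33.9 × 3600 s = 1.2204×10^5 s: μ = 4π²r³/T² = 3.99108×10^5 km³/s².
Transfer-ellipse semi-major axis a_t = (r₁ + r₂)/2 = (6860 + 53200)/2 = 30030 km.
At r₁ the circular-orbit speed is v₁ = √(μ/r₁) = 7.62751 km/s.
Transfer-orbit speed at r₁ (vis-viva): v_p = √[μ(2/r₁ − 1/a_t)] = 10.1522 km/s.
First burn Δv₁ = |v_p − v₁| = 2.525 km/s.
At r₂, v₂ = √(μ/r₂) = 2.739 km/s.
Transfer-orbit speed at r₂: v_a = √[μ(2/r₂ − 1/a_t)] = 1.309 km/s.
Second burn Δv₂ = |v₂ − v_a| = 1.430 km/s.
Total Δv = Δv₁ + Δv₂ = 3.955 km/s.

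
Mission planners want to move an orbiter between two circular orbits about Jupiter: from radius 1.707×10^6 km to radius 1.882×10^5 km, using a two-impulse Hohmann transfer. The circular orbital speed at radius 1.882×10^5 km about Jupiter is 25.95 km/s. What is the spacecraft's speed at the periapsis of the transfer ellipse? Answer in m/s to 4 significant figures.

v = 34830 m/s

From the circular-orbit relation v² = μ/r at r = 1.882×10^5 km: μ = v²r = (25.95)² × 1.882×10^5 = 1.26734×10^8 km³/s².
Transfer-ellipse semi-major axis a_t = (r₁ + r₂)/2 = (1.707×10^6 + 1.882×10^5)/2 = 9.476×10^5 km.
At periapsis, r = 1.882×10^5 km.
Vis-viva: v = √[μ(2/r − 1/a_t)] = √[1.26734×10^8 × (2/1.882×10^5 − 1/9.476×10^5)] = 34.83 km/s.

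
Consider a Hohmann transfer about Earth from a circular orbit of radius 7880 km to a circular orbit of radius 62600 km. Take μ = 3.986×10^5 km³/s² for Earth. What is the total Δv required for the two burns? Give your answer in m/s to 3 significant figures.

Δv = 3700 m/s

Semi-major axis of the transfer orbit: a_t = (7880 + 62600)/2 = 35240 km.
Circular speed at r₁: v₁ = √(μ/r₁) = √(3.986×10^5/7880) = 7.112 km/s.
On the transfer ellipse at r₁, vis-viva gives v_p = √[μ(2/r₁ − 1/a_t)] = 9.479 km/s.
First burn Δv₁ = |v_p − v₁| = 2.367 km/s.
Circular speed at r₂: v₂ = √(μ/r₂) = 2.523 km/s.
Transfer-orbit speed at r₂: v_a = √[μ(2/r₂ − 1/a_t)] = 1.193 km/s.
Second burn Δv₂ = |v₂ − v_a| = 1.330 km/s.
Δv = Δv₁ + Δv₂ = 2.367 + 1.330 = 3.697 km/s.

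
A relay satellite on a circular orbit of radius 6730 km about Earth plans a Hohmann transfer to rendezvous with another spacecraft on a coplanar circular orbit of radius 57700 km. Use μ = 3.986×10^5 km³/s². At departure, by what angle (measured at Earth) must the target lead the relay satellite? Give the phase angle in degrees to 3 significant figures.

φ = 105°

Semi-major axis of the transfer orbit: a_t = (6730 + 57700)/2 = 32215 km.
Transfer time t = π√(a_t³/μ) = 28772 s.
Target angular speed ω₂ = √(μ/r₂³) = 4.5552×10^-5 rad/s.
Angle swept by the target during transfer: ω₂·t = 1.3106 rad = 75.09°.
Arrival is 180° from departure on the ellipse, so φ = 180° − 75.09° = 105°.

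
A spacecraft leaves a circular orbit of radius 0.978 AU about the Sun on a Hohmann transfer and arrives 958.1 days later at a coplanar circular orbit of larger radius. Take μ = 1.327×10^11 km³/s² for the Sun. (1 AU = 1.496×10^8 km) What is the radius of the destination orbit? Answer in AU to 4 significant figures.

r₂ = 5.060 AU

In km: r₁ = 0.978 × 1.496×10^8 = 1.463088×10^8 km.
Transfer time t = 958.1 days = 8.277984×10^7 s, and t = π√(a_t³/μ).
So a_t = (μ t²/π²)^(1/3) = (1.327×10^11 × (8.277984×10^7)² / π²)^(1/3) = 4.5165×10^8 km.
Since a_t = (r₁ + r₂)/2, r₂ = 2a_t − r₁ = 2×4.5165×10^8 − 1.463088×10^8 = 7.569912×10^8 km.
In AU: r₂ = 7.569912×10^8 / 1.496×10^8 = 5.060 AU.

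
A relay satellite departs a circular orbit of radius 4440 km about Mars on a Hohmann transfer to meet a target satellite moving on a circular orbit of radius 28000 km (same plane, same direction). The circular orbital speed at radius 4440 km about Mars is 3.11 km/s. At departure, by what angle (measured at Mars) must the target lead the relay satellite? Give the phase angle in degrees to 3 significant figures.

φ = 101°

From the circular-orbit relation v² = μ/r at r = 4440 km: μ = v²r = (3.11)² × 4440 = 42944.1 km³/s².
Transfer-ellipse semi-major axis a_t = (r₁ + r₂)/2 = (4440 + 28000)/2 = 16220 km.
Transfer time t = π√(a_t³/μ) = 31316.6 s.
Target angular speed ω₂ = √(μ/r₂³) = 4.42298×10^-5 rad/s.
Angle swept by the target during transfer: ω₂·t = 1.3851 rad = 79.36°.
Arrival is 180° from departure on the ellipse, so φ = 180° − 79.36° = 101°.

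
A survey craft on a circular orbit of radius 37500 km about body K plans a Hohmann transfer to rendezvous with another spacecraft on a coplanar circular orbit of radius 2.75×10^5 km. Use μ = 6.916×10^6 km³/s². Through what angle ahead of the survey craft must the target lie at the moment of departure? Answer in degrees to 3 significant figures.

Semi-major axis of the transfer orbit: a_t = (37500 + 2.750×10^5)/2 = 1.5625×10^5 km.
Transfer time t = π√(a_t³/μ) = 73782 s.
The target's mean motion on its circular orbit is ω₂ = √(μ/r₂³) = 1.8236×10^-5 rad/s.
Angle swept by the target during transfer: ω₂·t = 1.3455 rad = 77.09°.
Arrival is 180° from departure on the ellipse, so φ = 180° − 77.09° = 103°.

φ = 103°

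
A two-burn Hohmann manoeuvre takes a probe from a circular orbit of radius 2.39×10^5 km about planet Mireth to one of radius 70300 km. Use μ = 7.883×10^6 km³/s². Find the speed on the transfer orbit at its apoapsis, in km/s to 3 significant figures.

v = 3.87 km/s

Transfer-ellipse semi-major axis a_t = (r₁ + r₂)/2 = (2.390×10^5 + 70300)/2 = 1.5465×10^5 km.
The apoapsis of the transfer ellipse is at r = 2.390×10^5 km.
From the vis-viva equation, v = √[μ(2/r − 1/a_t)] = 3.872 km/s.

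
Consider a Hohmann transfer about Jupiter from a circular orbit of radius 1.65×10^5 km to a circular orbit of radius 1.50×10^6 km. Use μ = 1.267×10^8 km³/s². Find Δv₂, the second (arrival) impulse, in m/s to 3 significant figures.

Δv₂ = 5100 m/s

The Hohmann ellipse has a_t = (r₁ + r₂)/2 = 8.325×10^5 km.
Circular speed at r = 1.500×10^6 km: v_c = √(μ/r) = 9.191 km/s.
Vis-viva on the transfer ellipse at r = 1.500×10^6 km gives v_t = √[μ(2/r − 1/a_t)] = 4.092 km/s.
Δv₂ = |v_t − v_c| = |4.092 − 9.191| = 5.099 km/s.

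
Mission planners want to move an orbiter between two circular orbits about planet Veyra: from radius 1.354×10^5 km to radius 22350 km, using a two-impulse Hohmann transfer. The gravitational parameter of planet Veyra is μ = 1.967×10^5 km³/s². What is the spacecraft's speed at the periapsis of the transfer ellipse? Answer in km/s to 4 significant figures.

v = 3.887 km/s

Semi-major axis of the transfer orbit: a_t = (1.354×10^5 + 22350)/2 = 78875 km.
At periapsis, r = 22350 km.
Vis-viva: v = √[μ(2/r − 1/a_t)] = √[1.967×10^5 × (2/22350 − 1/78875)] = 3.887 km/s.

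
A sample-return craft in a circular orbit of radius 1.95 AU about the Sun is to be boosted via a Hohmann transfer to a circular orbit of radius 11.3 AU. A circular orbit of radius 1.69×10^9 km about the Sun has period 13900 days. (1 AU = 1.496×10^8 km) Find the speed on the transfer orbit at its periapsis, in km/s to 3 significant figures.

From Kepler's third law T² = 4π²r³/μ at r = 1.69×10^9 km, T = 13900 days = 13900 × 86400 s = 1.20096×10^9 s: μ = 4π²r³/T² = 1.32118×10^11 km³/s².
In km: r₁ = 1.95 × 1.496×10^8 = 2.9172×10^8 km; r₂ = 11.3 × 1.496×10^8 = 1.69048×10^9 km.
Transfer-ellipse semi-major axis a_t = (r₁ + r₂)/2 = (2.9172×10^8 + 1.69048×10^9)/2 = 9.911×10^8 km.
The periapsis of the transfer ellipse is at r = 2.9172×10^8 km.
Vis-viva: v = √[μ(2/r − 1/a_t)] = √[1.32118×10^11 × (2/2.9172×10^8 − 1/9.911×10^8)] = 27.79 km/s.

v = 27.8 km/s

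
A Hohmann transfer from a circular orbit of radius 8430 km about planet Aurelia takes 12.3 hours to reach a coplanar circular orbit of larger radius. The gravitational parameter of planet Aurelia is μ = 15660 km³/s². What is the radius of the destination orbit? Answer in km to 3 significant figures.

r₂ = 20800 km

Transfer time t = 12.3 hours = 44280 s, and t = π√(a_t³/μ).
So a_t = (μ t²/π²)^(1/3) = (15660 × (44280)² / π²)^(1/3) = 14598 km.
Since a_t = (r₁ + r₂)/2, r₂ = 2a_t − r₁ = 2×14598 − 8430 = 20766 km.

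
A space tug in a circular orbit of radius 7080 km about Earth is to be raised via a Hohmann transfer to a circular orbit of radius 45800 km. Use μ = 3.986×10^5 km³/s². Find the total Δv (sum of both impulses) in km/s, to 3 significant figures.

Transfer-ellipse semi-major axis a_t = (r₁ + r₂)/2 = (7080 + 45800)/2 = 26440 km.
At r₁ the circular-orbit speed is v₁ = √(μ/r₁) = 7.503 km/s.
On the transfer ellipse at r₁, vis-viva equation gives v_p = √[μ(2/r₁ − 1/a_t)] = 9.875 km/s.
First burn Δv₁ = |v_p − v₁| = 2.372 km/s.
Circular speed at r₂: v₂ = √(μ/r₂) = 2.950094 km/s.
Transfer-orbit speed at r₂: v_a = √[μ(2/r₂ − 1/a_t)] = 1.526588 km/s.
Second burn Δv₂ = |v₂ − v_a| = 1.424 km/s.
Total Δv = Δv₁ + Δv₂ = 3.796 km/s.

Δv = 3.80 km/s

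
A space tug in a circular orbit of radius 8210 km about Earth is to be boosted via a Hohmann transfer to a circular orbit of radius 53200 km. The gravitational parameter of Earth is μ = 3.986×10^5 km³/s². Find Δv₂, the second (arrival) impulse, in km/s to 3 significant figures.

Δv₂ = 1.32 km/s

The Hohmann ellipse has a_t = (r₁ + r₂)/2 = 30705 km.
On the circular orbit at r = 53200 km, v_c = √(μ/r) = 2.737 km/s.
Transfer-orbit speed at the same r (vis-viva, a = a_t): v_t = √[μ(2/r − 1/a_t)] = 1.415 km/s.
Δv₂ = |v_t − v_c| = |1.415 − 2.737| = 1.322 km/s.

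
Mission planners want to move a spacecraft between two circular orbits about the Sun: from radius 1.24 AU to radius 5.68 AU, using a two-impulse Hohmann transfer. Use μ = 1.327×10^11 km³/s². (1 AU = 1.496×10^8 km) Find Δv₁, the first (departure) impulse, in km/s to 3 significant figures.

In km: r₁ = 1.24 × 1.496×10^8 = 1.85504×10^8 km; r₂ = 5.68 × 1.496×10^8 = 8.49728×10^8 km.
Semi-major axis of the transfer orbit: a_t = (1.85504×10^8 + 8.49728×10^8)/2 = 5.17616×10^8 km.
On the circular orbit at r = 1.85504×10^8 km, v_c = √(μ/r) = 26.746 km/s.
Vis-viva on the transfer ellipse at r = 1.85504×10^8 km gives v_t = √[μ(2/r − 1/a_t)] = 34.268 km/s.
Δv₁ = |v_t − v_c| = |34.268 − 26.746| = 7.522 km/s.

Δv₁ = 7.52 km/s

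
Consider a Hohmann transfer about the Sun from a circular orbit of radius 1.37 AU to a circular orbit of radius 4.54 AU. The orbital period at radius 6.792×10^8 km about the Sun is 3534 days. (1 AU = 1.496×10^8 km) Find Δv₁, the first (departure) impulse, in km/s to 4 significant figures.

Δv₁ = 6.094 km/s

From Kepler's third law T² = 4π²r³/μ at r = 6.792×10^8 km, T = 3534 days = 3534 × 86400 s = 3.053376×10^8 s: μ = 4π²r³/T² = 1.32676×10^11 km³/s².
In km: r₁ = 1.37 × 1.496×10^8 = 2.04952×10^8 km; r₂ = 4.54 × 1.496×10^8 = 6.79184×10^8 km.
The Hohmann ellipse has a_t = (r₁ + r₂)/2 = 4.42068×10^8 km.
On the circular orbit at r = 2.04952×10^8 km, v_c = √(μ/r) = 25.443 km/s.
Transfer-orbit speed at the same r (vis-viva, a = a_t): v_t = √[μ(2/r − 1/a_t)] = 31.537 km/s.
Δv₁ = |v_t − v_c| = |31.537 − 25.443| = 6.094 km/s.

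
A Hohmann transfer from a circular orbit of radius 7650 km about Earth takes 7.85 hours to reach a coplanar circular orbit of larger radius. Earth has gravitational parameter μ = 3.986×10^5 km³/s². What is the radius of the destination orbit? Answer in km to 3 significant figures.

Transfer time t = 7.85 hours = 28260 s, and t = π√(a_t³/μ).
So a_t = (μ t²/π²)^(1/3) = (3.986×10^5 × (28260)² / π²)^(1/3) = 31832 km.
Since a_t = (r₁ + r₂)/2, r₂ = 2a_t − r₁ = 2×31832 − 7650 = 56014 km.

r₂ = 56000 km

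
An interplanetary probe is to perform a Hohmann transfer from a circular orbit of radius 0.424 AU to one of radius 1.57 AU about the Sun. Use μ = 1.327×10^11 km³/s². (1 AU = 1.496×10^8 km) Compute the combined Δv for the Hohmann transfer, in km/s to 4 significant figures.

In km: r₁ = 0.424 × 1.496×10^8 = 6.34304×10^7 km; r₂ = 1.57 × 1.496×10^8 = 2.34872×10^8 km.
Semi-major axis of the transfer orbit: a_t = (6.34304×10^7 + 2.34872×10^8)/2 = 1.491512×10^8 km.
Circular speed at r₁: v₁ = √(μ/r₁) = √(1.327×10^11/6.34304×10^7) = 45.74 km/s.
On the transfer ellipse at r₁, vis-viva equation gives v_p = √[μ(2/r₁ − 1/a_t)] = 57.40 km/s.
First burn Δv₁ = |v_p − v₁| = 11.66 km/s.
At r₂, v₂ = √(μ/r₂) = 23.7695 km/s.
Transfer-orbit speed at r₂: v_a = √[μ(2/r₂ − 1/a_t)] = 15.5008 km/s.
Second burn Δv₂ = |v₂ − v_a| = 8.269 km/s.
Δv = Δv₁ + Δv₂ = 11.66 + 8.269 = 19.93 km/s.

Δv = 19.93 km/s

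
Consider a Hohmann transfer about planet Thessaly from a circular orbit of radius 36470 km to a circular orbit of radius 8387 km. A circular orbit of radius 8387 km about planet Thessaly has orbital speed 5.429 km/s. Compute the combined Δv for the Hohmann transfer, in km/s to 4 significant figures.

From the circular-orbit relation v² = μ/r at r = 8387 km: μ = v²r = (5.429)² × 8387 = 2.47199×10^5 km³/s².
Transfer-ellipse semi-major axis a_t = (r₁ + r₂)/2 = (36470 + 8387)/2 = 22428.5 km.
At r₁ the circular-orbit speed is v₁ = √(μ/r₁) = 2.603 km/s.
Transfer-orbit speed at r₁ (vis-viva): v_a = √[μ(2/r₁ − 1/a_t)] = 1.592 km/s.
First burn Δv₁ = |v_a − v₁| = 1.011 km/s.
Circular speed at r₂: v₂ = √(μ/r₂) = 5.429 km/s.
Transfer-orbit speed at r₂: v_p = √[μ(2/r₂ − 1/a_t)] = 6.923 km/s.
Second burn Δv₂ = |v₂ − v_p| = 1.494 km/s.
Δv = Δv₁ + Δv₂ = 1.011 + 1.494 = 2.505 km/s.

Δv = 2.505 km/s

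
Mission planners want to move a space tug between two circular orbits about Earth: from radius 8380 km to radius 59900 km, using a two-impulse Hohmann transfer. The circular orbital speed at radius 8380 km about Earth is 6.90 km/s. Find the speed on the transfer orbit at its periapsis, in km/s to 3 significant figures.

From the circular-orbit relation v² = μ/r at r = 8380 km: μ = v²r = (6.90)² × 8380 = 3.98972×10^5 km³/s².
Semi-major axis of the transfer orbit: a_t = (8380 + 59900)/2 = 34140 km.
The periapsis of the transfer ellipse is at r = 8380 km.
Vis-viva: v = √[μ(2/r − 1/a_t)] = √[3.98972×10^5 × (2/8380 − 1/34140)] = 9.140 km/s.

v = 9.14 km/s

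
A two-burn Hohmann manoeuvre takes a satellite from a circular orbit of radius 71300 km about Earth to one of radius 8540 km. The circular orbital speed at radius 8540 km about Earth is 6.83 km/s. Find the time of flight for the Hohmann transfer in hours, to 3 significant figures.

t = 11.0 hours

From the circular-orbit relation v² = μ/r at r = 8540 km: μ = v²r = (6.83)² × 8540 = 3.98382×10^5 km³/s².
Semi-major axis of the transfer orbit: a_t = (71300 + 8540)/2 = 39920 km.
By Kepler's third law the transfer-orbit period is T = 2π√(a_t³/μ), so t = T/2 = 39700 s.
Converting: 39700 s ÷ 3600 s/hour = 11.0 hours.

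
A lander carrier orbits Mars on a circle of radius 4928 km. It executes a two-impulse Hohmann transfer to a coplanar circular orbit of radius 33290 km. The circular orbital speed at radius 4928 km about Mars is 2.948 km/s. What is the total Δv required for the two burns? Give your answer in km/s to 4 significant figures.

Δv = 1.501 km/s

From the circular-orbit relation v² = μ/r at r = 4928 km: μ = v²r = (2.948)² × 4928 = 42827.8 km³/s².
Semi-major axis of the transfer orbit: a_t = (4928 + 33290)/2 = 19109 km.
At r₁ the circular-orbit speed is v₁ = √(μ/r₁) = 2.948 km/s.
On the transfer ellipse at r₁, vis-viva gives v_p = √[μ(2/r₁ − 1/a_t)] = 3.891 km/s.
First burn Δv₁ = |v_p − v₁| = 0.9430 km/s.
At r₂, v₂ = √(μ/r₂) = 1.1342 km/s.
Transfer-orbit speed at r₂: v_a = √[μ(2/r₂ − 1/a_t)] = 0.57600 km/s.
Second burn Δv₂ = |v₂ − v_a| = 0.5582 km/s.
Δv = Δv₁ + Δv₂ = 0.9430 + 0.5582 = 1.501 km/s.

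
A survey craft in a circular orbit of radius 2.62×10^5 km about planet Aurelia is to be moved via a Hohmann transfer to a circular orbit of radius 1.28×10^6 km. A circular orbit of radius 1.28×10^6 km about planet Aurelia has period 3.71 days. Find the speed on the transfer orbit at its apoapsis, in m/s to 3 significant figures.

v = 14600 m/s

From Kepler's third law T² = 4π²r³/μ at r = 1.28×10^6 km, T = 3.71 days = 3.71 × 86400 s = 3.20544×10^5 s: μ = 4π²r³/T² = 8.05776×10^8 km³/s².
Transfer-ellipse semi-major axis a_t = (r₁ + r₂)/2 = (2.620×10^5 + 1.280×10^6)/2 = 7.710×10^5 km.
The apoapsis of the transfer ellipse is at r = 1.280×10^6 km.
Applying v² = μ(2/r − 1/a_t): v = 14.63 km/s.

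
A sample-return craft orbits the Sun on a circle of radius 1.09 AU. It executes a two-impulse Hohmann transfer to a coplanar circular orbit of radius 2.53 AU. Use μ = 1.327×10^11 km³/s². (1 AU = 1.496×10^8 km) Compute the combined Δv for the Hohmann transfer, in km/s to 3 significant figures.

In km: r₁ = 1.09 × 1.496×10^8 = 1.63064×10^8 km; r₂ = 2.53 × 1.496×10^8 = 3.78488×10^8 km.
Semi-major axis of the transfer orbit: a_t = (1.63064×10^8 + 3.78488×10^8)/2 = 2.70776×10^8 km.
Circular speed at r₁: v₁ = √(μ/r₁) = √(1.327×10^11/1.63064×10^8) = 28.53 km/s.
Transfer-orbit speed at r₁ (v² = μ(2/r − 1/a)): v_p = √[μ(2/r₁ − 1/a_t)] = 33.73 km/s.
First burn Δv₁ = |v_p − v₁| = 5.200 km/s.
Circular speed at r₂: v₂ = √(μ/r₂) = 18.7245 km/s.
Transfer-orbit speed at r₂: v_a = √[μ(2/r₂ − 1/a_t)] = 14.5306 km/s.
Second burn Δv₂ = |v₂ − v_a| = 4.194 km/s.
Δv = Δv₁ + Δv₂ = 5.200 + 4.194 = 9.394 km/s.

Δv = 9.39 km/s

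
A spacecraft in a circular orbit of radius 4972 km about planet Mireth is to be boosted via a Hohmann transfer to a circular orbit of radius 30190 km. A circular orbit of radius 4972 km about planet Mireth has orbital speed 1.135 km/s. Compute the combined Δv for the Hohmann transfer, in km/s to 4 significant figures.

From the circular-orbit relation v² = μ/r at r = 4972 km: μ = v²r = (1.135)² × 4972 = 6405.05 km³/s².
The Hohmann ellipse has a_t = (r₁ + r₂)/2 = 17581 km.
Circular speed at r₁: v₁ = √(μ/r₁) = √(6405.05/4972) = 1.1350 km/s.
On the transfer ellipse at r₁, v² = μ(2/r − 1/a) gives v_p = √[μ(2/r₁ − 1/a_t)] = 1.4873 km/s.
First burn Δv₁ = |v_p − v₁| = 0.3523 km/s.
At r₂, v₂ = √(μ/r₂) = 0.4606 km/s.
Transfer-orbit speed at r₂: v_a = √[μ(2/r₂ − 1/a_t)] = 0.2449 km/s.
Second burn Δv₂ = |v₂ − v_a| = 0.2157 km/s.
Total Δv = Δv₁ + Δv₂ = 0.5680 km/s.

Δv = 0.5680 km/s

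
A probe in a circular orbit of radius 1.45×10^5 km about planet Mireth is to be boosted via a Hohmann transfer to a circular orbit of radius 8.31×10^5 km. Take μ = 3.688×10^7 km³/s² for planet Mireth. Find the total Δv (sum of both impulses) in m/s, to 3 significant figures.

Δv = 7890 m/s

Semi-major axis of the transfer orbit: a_t = (1.450×10^5 + 8.310×10^5)/2 = 4.880×10^5 km.
At r₁ the circular-orbit speed is v₁ = √(μ/r₁) = 15.9482 km/s.
On the transfer ellipse at r₁, vis-viva gives v_p = √[μ(2/r₁ − 1/a_t)] = 20.8114 km/s.
First burn Δv₁ = |v_p − v₁| = 4.8632 km/s.
At r₂, v₂ = √(μ/r₂) = 6.6619 km/s.
Transfer-orbit speed at r₂: v_a = √[μ(2/r₂ − 1/a_t)] = 3.6314 km/s.
Second burn Δv₂ = |v₂ − v_a| = 3.0305 km/s.
Total Δv = Δv₁ + Δv₂ = 7.894 km/s.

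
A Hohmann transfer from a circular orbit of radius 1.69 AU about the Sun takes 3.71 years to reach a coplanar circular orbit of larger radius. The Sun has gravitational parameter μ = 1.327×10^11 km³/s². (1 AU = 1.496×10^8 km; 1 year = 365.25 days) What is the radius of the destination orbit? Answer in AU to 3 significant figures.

r₂ = 5.92 AU

In km: r₁ = 1.69 × 1.496×10^8 = 2.52824×10^8 km.
Transfer time t = 3.71 years × 365.25 × 86400 s = 1.17078696×10^8 s, and t = π√(a_t³/μ).
So a_t = (μ t²/π²)^(1/3) = (1.327×10^11 × (1.17078696×10^8)² / π²)^(1/3) = 5.6908×10^8 km.
Since a_t = (r₁ + r₂)/2, r₂ = 2a_t − r₁ = 2×5.6908×10^8 − 2.52824×10^8 = 8.85336×10^8 km.
In AU: r₂ = 8.85336×10^8 / 1.496×10^8 = 5.92 AU.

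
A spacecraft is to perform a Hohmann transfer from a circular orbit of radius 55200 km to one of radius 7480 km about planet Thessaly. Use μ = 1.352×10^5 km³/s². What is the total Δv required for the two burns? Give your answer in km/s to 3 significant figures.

Δv = 2.19 km/s

Semi-major axis of the transfer orbit: a_t = (55200 + 7480)/2 = 31340 km.
At r₁ the circular-orbit speed is v₁ = √(μ/r₁) = 1.565 km/s.
On the transfer ellipse at r₁, vis-viva gives v_a = √[μ(2/r₁ − 1/a_t)] = 0.7646 km/s.
First burn Δv₁ = |v_a − v₁| = 0.8004 km/s.
Circular speed at r₂: v₂ = √(μ/r₂) = 4.251 km/s.
Transfer-orbit speed at r₂: v_p = √[μ(2/r₂ − 1/a_t)] = 5.642 km/s.
Second burn Δv₂ = |v₂ − v_p| = 1.391 km/s.
Δv = Δv₁ + Δv₂ = 0.8004 + 1.391 = 2.191 km/s.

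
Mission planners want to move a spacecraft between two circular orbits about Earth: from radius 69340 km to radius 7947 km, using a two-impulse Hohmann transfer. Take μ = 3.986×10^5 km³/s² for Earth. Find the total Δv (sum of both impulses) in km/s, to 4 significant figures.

The Hohmann ellipse has a_t = (r₁ + r₂)/2 = 38643.5 km.
Circular speed at r₁: v₁ = √(μ/r₁) = √(3.986×10^5/69340) = 2.3976 km/s.
Transfer-orbit speed at r₁ (vis-viva equation): v_a = √[μ(2/r₁ − 1/a_t)] = 1.0873 km/s.
First burn Δv₁ = |v_a − v₁| = 1.310 km/s.
Circular speed at r₂: v₂ = √(μ/r₂) = 7.082 km/s.
Transfer-orbit speed at r₂: v_p = √[μ(2/r₂ − 1/a_t)] = 9.487 km/s.
Second burn Δv₂ = |v₂ − v_p| = 2.405 km/s.
Δv = Δv₁ + Δv₂ = 1.310 + 2.405 = 3.715 km/s.

Δv = 3.715 km/s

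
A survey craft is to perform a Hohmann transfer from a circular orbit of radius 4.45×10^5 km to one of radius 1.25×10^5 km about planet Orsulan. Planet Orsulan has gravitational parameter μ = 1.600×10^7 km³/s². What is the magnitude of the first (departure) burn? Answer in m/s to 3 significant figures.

Transfer-ellipse semi-major axis a_t = (r₁ + r₂)/2 = (4.450×10^5 + 1.250×10^5)/2 = 2.850×10^5 km.
Circular speed at r = 4.450×10^5 km: v_c = √(μ/r) = 5.996 km/s.
Vis-viva on the transfer ellipse at r = 4.450×10^5 km gives v_t = √[μ(2/r − 1/a_t)] = 3.971 km/s.
Δv₁ = |v_t − v_c| = |3.971 − 5.996| = 2.025 km/s.

Δv₁ = 2030 m/s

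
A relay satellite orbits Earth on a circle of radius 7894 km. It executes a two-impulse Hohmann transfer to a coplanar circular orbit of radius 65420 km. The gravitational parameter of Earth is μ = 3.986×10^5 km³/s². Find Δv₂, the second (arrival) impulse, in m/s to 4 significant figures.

Semi-major axis of the transfer orbit: a_t = (7894 + 65420)/2 = 36657 km.
Circular speed at r = 65420 km: v_c = √(μ/r) = 2.468 km/s.
Vis-viva on the transfer ellipse at r = 65420 km gives v_t = √[μ(2/r − 1/a_t)] = 1.145 km/s.
Δv₂ = |v_t − v_c| = |1.145 − 2.468| = 1.323 km/s.

Δv₂ = 1323 m/s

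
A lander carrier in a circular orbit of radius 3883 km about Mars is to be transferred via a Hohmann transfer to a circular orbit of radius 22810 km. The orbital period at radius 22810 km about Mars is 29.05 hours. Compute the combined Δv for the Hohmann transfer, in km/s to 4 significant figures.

Δv = 1.652 km/s

From Kepler's third law T² = 4π²r³/μ at r = 22810 km, T = 29.05 hours = 29.05 × 3600 s = 1.0458×10^5 s: μ = 4π²r³/T² = 42838.9 km³/s².
The Hohmann ellipse has a_t = (r₁ + r₂)/2 = 13346.5 km.
Circular speed at r₁: v₁ = √(μ/r₁) = √(42838.9/3883) = 3.3215 km/s.
Transfer-orbit speed at r₁ (vis-viva equation): v_p = √[μ(2/r₁ − 1/a_t)] = 4.3422 km/s.
First burn Δv₁ = |v_p − v₁| = 1.021 km/s.
Circular speed at r₂: v₂ = √(μ/r₂) = 1.3704 km/s.
Transfer-orbit speed at r₂: v_a = √[μ(2/r₂ − 1/a_t)] = 0.73919 km/s.
Second burn Δv₂ = |v₂ − v_a| = 0.6312 km/s.
Δv = Δv₁ + Δv₂ = 1.021 + 0.6312 = 1.652 km/s.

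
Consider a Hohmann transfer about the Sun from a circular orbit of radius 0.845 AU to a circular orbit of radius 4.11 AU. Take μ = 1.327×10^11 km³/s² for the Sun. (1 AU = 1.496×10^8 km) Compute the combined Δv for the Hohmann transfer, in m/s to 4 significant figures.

In km: r₁ = 0.845 × 1.496×10^8 = 1.26412×10^8 km; r₂ = 4.11 × 1.496×10^8 = 6.14856×10^8 km.
The Hohmann ellipse has a_t = (r₁ + r₂)/2 = 3.70634×10^8 km.
Circular speed at r₁: v₁ = √(μ/r₁) = √(1.327×10^11/1.26412×10^8) = 32.400 km/s.
On the transfer ellipse at r₁, vis-viva equation gives v_p = √[μ(2/r₁ − 1/a_t)] = 41.731 km/s.
First burn Δv₁ = |v_p − v₁| = 9.331 km/s.
At r₂, v₂ = √(μ/r₂) = 14.691 km/s.
Transfer-orbit speed at r₂: v_a = √[μ(2/r₂ − 1/a_t)] = 8.5797 km/s.
Second burn Δv₂ = |v₂ − v_a| = 6.111 km/s.
Δv = Δv₁ + Δv₂ = 9.331 + 6.111 = 15.44 km/s.

Δv = 15440 m/s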